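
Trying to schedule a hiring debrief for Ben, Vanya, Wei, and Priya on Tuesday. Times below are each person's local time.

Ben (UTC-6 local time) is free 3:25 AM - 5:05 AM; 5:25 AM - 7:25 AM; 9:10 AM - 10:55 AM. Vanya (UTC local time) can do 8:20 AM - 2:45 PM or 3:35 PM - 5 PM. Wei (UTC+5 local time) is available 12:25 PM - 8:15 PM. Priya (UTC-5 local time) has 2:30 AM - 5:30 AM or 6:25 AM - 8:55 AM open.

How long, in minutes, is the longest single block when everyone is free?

Ben in UTC: 09:25-11:05, 11:25-13:25, 15:10-16:55 (add 6h to convert from UTC-6).
Vanya in UTC: 08:20-14:45, 15:35-17:00.
Wei in UTC: 07:25-15:15 (subtract 5h to convert from UTC+5).
Priya in UTC: 07:30-10:30, 11:25-13:55 (add 5h to convert from UTC-5).
Ben ∩ Vanya: 09:25-11:05, 11:25-13:25, 15:35-16:55.
Ben ∩ Vanya ∩ Wei: 09:25-11:05, 11:25-13:25.
Ben ∩ Vanya ∩ Wei ∩ Priya: 09:25-10:30, 11:25-13:25.
So the common availability across everyone is 09:25-10:30, 11:25-13:25.
The longest is 11:25-13:25 at 120 minutes.

120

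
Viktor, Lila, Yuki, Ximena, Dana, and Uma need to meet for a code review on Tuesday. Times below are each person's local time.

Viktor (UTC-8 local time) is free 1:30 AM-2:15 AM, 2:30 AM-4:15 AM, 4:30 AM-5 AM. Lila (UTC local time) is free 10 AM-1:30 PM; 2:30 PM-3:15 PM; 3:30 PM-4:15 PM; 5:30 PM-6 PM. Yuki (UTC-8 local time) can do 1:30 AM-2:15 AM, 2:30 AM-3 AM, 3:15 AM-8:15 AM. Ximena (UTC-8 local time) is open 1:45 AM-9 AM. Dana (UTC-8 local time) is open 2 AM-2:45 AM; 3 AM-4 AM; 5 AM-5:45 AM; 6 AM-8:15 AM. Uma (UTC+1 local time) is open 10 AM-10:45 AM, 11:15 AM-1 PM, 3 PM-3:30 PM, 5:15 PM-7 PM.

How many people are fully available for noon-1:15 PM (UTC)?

3

Viktor in UTC: 09:30-10:15, 10:30-12:15, 12:30-13:00 (add 8h to convert from UTC-8).
Lila in UTC: 10:00-13:30, 14:30-15:15, 15:30-16:15, 17:30-18:00.
Yuki in UTC: 09:30-10:15, 10:30-11:00, 11:15-16:15 (add 8h to convert from UTC-8).
Ximena in UTC: 09:45-17:00 (add 8h to convert from UTC-8).
Dana in UTC: 10:00-10:45, 11:00-12:00, 13:00-13:45, 14:00-16:15 (add 8h to convert from UTC-8).
Uma in UTC: 09:00-09:45, 10:15-12:00, 14:00-14:30, 16:15-18:00 (subtract 1h to convert from UTC+1).
Lila, Yuki, and Ximena can make the full 12:00-13:15 slot — that's 3.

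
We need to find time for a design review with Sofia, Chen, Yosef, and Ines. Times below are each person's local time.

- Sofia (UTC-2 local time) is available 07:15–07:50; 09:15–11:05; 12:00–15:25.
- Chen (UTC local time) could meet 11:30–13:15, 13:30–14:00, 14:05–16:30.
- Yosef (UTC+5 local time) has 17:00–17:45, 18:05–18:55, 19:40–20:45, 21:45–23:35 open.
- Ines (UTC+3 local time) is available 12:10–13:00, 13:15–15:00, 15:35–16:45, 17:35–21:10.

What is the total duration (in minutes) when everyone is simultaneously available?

Sofia in UTC: 09:15-09:50, 11:15-13:05, 14:00-17:25 (add 2h to convert from UTC-2).
Chen in UTC: 11:30-13:15, 13:30-14:00, 14:05-16:30.
Yosef in UTC: 12:00-12:45, 13:05-13:55, 14:40-15:45, 16:45-18:35 (subtract 5h to convert from UTC+5).
Ines in UTC: 09:10-10:00, 10:15-12:00, 12:35-13:45, 14:35-18:10 (subtract 3h to convert from UTC+3).
Sofia ∩ Chen: 11:30-13:05, 14:05-16:30.
Sofia ∩ Chen ∩ Yosef: 12:00-12:45, 14:40-15:45.
Sofia ∩ Chen ∩ Yosef ∩ Ines: 12:35-12:45, 14:40-15:45.
Those are the intersection windows.
Summing the common windows: 10 + 65 = 75 minutes.

75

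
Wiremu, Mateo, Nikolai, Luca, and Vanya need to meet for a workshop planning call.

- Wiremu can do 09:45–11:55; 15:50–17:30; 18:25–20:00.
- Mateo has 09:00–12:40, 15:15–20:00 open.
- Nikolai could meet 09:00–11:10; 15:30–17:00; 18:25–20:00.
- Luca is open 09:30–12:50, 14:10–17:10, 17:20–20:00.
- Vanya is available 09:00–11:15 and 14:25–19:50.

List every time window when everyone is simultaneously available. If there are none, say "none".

Wiremu ∩ Mateo: 09:45-11:55, 15:50-17:30, 18:25-20:00.
Wiremu ∩ Mateo ∩ Nikolai: 09:45-11:10, 15:50-17:00, 18:25-20:00.
Wiremu ∩ Mateo ∩ Nikolai ∩ Luca: 09:45-11:10, 15:50-17:00, 18:25-20:00.
Wiremu ∩ Mateo ∩ Nikolai ∩ Luca ∩ Vanya: 09:45-11:10, 15:50-17:00, 18:25-19:50.

09:45-11:10, 15:50-17:00, 18:25-19:50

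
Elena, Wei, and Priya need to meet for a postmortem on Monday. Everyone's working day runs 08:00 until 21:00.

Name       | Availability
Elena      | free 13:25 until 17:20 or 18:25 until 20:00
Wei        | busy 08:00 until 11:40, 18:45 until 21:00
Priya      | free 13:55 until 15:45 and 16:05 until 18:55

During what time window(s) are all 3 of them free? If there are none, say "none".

Elena free: 13:25-17:20, 18:25-20:00.
Wei free: 11:40-18:45 (invert busy blocks within the working day).
Priya free: 13:55-15:45, 16:05-18:55.
Elena ∩ Wei: 13:25-17:20, 18:25-18:45.
Elena ∩ Wei ∩ Priya: 13:55-15:45, 16:05-17:20, 18:25-18:45.

13:55-15:45, 16:05-17:20, 18:25-18:45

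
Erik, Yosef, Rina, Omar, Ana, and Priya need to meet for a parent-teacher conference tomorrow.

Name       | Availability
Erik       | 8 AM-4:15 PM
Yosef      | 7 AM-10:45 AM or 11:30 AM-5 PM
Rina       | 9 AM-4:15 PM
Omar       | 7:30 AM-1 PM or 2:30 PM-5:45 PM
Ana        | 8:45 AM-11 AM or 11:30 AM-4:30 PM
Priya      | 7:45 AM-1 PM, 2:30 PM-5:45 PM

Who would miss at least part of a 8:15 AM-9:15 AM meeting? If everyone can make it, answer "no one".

Ana, Rina

Erik: free for 08:15-09:15. Yosef: free for 08:15-09:15. Rina: not fully free for 08:15-09:15. Omar: free for 08:15-09:15. Ana: not fully free for 08:15-09:15. Priya: free for 08:15-09:15.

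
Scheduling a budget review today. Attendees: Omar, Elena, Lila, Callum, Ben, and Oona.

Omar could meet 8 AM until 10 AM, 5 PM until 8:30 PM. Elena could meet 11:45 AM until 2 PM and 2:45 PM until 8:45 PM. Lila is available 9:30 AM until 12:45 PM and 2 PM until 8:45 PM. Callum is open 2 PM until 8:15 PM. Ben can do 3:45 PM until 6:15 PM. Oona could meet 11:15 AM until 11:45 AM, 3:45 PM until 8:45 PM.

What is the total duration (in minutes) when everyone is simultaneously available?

Omar ∩ Elena: 17:00-20:30.
Omar ∩ Elena ∩ Lila: 17:00-20:30.
Omar ∩ Elena ∩ Lila ∩ Callum: 17:00-20:15.
Omar ∩ Elena ∩ Lila ∩ Callum ∩ Ben: 17:00-18:15.
Omar ∩ Elena ∩ Lila ∩ Callum ∩ Ben ∩ Oona: 17:00-18:15.
Those are the intersection windows.
That's a single block of 75 minutes.

75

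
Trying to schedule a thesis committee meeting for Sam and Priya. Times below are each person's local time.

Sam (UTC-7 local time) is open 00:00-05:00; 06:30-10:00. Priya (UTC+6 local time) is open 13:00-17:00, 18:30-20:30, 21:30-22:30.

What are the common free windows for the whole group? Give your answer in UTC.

Sam in UTC: 07:00-12:00, 13:30-17:00 (add 7h to convert from UTC-7).
Priya in UTC: 07:00-11:00, 12:30-14:30, 15:30-16:30 (subtract 6h to convert from UTC+6).
Sam ∩ Priya: 07:00-11:00, 13:30-14:30, 15:30-16:30.
Those are the intersection windows.

07:00-11:00, 13:30-14:30, 15:30-16:30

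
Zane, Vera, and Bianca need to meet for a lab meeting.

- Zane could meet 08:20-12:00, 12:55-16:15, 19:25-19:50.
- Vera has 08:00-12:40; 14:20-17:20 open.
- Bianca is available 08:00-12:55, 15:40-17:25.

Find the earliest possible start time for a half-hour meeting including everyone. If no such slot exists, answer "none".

08:20

Zane ∩ Vera: 08:20-12:00, 14:20-16:15.
Zane ∩ Vera ∩ Bianca: 08:20-12:00, 15:40-16:15.
The first common window of at least 30 minutes is 08:20-12:00, so the earliest start is 08:20.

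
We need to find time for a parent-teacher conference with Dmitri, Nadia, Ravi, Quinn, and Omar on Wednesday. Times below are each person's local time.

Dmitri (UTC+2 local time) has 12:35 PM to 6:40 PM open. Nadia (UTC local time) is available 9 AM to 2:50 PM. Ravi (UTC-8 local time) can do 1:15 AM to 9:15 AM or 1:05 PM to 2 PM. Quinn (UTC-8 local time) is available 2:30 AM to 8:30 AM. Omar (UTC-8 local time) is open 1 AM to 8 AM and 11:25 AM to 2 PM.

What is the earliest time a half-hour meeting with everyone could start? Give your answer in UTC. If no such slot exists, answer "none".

10:35

Dmitri in UTC: 10:35-16:40 (subtract 2h to convert from UTC+2).
Nadia in UTC: 09:00-14:50.
Ravi in UTC: 09:15-17:15, 21:05-22:00 (add 8h to convert from UTC-8).
Quinn in UTC: 10:30-16:30 (add 8h to convert from UTC-8).
Omar in UTC: 09:00-16:00, 19:25-22:00 (add 8h to convert from UTC-8).
Dmitri ∩ Nadia: 10:35-14:50.
Dmitri ∩ Nadia ∩ Ravi: 10:35-14:50.
Dmitri ∩ Nadia ∩ Ravi ∩ Quinn: 10:35-14:50.
Dmitri ∩ Nadia ∩ Ravi ∩ Quinn ∩ Omar: 10:35-14:50.
Those are the intersection windows.
The first common window of at least 30 minutes is 10:35-14:50, so the earliest start is 10:35.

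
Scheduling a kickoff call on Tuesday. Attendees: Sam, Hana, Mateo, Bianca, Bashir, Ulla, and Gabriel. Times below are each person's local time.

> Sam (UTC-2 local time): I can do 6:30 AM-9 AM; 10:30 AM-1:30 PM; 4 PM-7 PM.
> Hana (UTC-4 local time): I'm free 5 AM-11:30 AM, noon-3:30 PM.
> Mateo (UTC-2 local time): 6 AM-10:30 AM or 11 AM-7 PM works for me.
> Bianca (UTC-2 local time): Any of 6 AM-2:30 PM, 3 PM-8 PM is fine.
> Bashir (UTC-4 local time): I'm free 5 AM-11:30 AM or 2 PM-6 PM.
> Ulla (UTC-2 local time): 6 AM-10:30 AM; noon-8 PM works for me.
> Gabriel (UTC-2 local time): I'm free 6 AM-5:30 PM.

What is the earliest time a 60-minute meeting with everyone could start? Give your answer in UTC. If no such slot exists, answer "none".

Sam in UTC: 08:30-11:00, 12:30-15:30, 18:00-21:00 (add 2h to convert from UTC-2).
Hana in UTC: 09:00-15:30, 16:00-19:30 (add 4h to convert from UTC-4).
Mateo in UTC: 08:00-12:30, 13:00-21:00 (add 2h to convert from UTC-2).
Bianca in UTC: 08:00-16:30, 17:00-22:00 (add 2h to convert from UTC-2).
Bashir in UTC: 09:00-15:30, 18:00-22:00 (add 4h to convert from UTC-4).
Ulla in UTC: 08:00-12:30, 14:00-22:00 (add 2h to convert from UTC-2).
Gabriel in UTC: 08:00-19:30 (add 2h to convert from UTC-2).
Sam ∩ Hana: 09:00-11:00, 12:30-15:30, 18:00-19:30.
Sam ∩ Hana ∩ Mateo: 09:00-11:00, 13:00-15:30, 18:00-19:30.
Sam ∩ Hana ∩ Mateo ∩ Bianca: 09:00-11:00, 13:00-15:30, 18:00-19:30.
Sam ∩ Hana ∩ Mateo ∩ Bianca ∩ Bashir: 09:00-11:00, 13:00-15:30, 18:00-19:30.
Sam ∩ Hana ∩ Mateo ∩ Bianca ∩ Bashir ∩ Ulla: 09:00-11:00, 14:00-15:30, 18:00-19:30.
Sam ∩ Hana ∩ Mateo ∩ Bianca ∩ Bashir ∩ Ulla ∩ Gabriel: 09:00-11:00, 14:00-15:30, 18:00-19:30.
The first common window of at least 60 minutes is 09:00-11:00, so the earliest start is 09:00.

09:00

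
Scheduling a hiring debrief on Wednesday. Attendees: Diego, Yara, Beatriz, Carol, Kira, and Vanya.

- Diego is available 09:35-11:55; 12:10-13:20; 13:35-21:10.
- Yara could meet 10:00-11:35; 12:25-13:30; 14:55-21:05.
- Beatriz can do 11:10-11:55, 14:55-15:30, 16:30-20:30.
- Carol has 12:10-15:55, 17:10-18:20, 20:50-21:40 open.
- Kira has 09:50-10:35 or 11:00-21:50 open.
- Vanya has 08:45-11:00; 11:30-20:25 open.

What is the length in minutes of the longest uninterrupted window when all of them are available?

Diego ∩ Yara: 10:00-11:35, 12:25-13:20, 14:55-21:05.
Diego ∩ Yara ∩ Beatriz: 11:10-11:35, 14:55-15:30, 16:30-20:30.
Diego ∩ Yara ∩ Beatriz ∩ Carol: 14:55-15:30, 17:10-18:20.
Diego ∩ Yara ∩ Beatriz ∩ Carol ∩ Kira: 14:55-15:30, 17:10-18:20.
Diego ∩ Yara ∩ Beatriz ∩ Carol ∩ Kira ∩ Vanya: 14:55-15:30, 17:10-18:20.
The longest is 17:10-18:20 at 70 minutes.

70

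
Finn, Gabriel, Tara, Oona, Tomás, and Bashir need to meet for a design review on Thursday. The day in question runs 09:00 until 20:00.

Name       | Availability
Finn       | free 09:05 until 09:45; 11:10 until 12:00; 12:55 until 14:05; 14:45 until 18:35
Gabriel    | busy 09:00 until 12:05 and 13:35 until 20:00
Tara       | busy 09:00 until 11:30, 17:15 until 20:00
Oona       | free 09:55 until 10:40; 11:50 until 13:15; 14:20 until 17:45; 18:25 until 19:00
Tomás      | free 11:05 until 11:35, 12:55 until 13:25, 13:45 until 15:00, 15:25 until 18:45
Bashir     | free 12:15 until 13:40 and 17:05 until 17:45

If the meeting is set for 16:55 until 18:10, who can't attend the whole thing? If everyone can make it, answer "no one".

Finn free: 09:05-09:45, 11:10-12:00, 12:55-14:05, 14:45-18:35.
Gabriel free: 12:05-13:35 (invert busy blocks within the working day).
Tara free: 11:30-17:15 (invert busy blocks within the working day).
Oona free: 09:55-10:40, 11:50-13:15, 14:20-17:45, 18:25-19:00.
Tomás free: 11:05-11:35, 12:55-13:25, 13:45-15:00, 15:25-18:45.
Bashir free: 12:15-13:40, 17:05-17:45.
Finn: free for 16:55-18:10. Gabriel: not fully free for 16:55-18:10. Tara: not fully free for 16:55-18:10. Oona: not fully free for 16:55-18:10. Tomás: free for 16:55-18:10. Bashir: not fully free for 16:55-18:10.

Bashir, Gabriel, Oona, Tara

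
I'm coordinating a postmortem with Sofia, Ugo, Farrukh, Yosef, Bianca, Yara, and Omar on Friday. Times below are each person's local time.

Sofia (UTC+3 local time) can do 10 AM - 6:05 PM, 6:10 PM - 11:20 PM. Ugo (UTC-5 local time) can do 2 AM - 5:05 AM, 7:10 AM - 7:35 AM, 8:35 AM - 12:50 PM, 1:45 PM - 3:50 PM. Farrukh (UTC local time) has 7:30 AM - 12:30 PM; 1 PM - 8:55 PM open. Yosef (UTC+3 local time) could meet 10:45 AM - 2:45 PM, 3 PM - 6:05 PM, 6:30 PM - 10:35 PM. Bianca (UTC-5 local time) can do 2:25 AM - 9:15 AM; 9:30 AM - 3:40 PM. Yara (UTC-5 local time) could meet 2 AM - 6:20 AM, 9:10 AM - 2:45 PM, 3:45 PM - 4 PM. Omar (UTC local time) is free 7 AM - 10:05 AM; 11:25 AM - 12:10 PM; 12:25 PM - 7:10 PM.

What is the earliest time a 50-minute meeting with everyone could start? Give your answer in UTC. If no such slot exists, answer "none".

Sofia in UTC: 07:00-15:05, 15:10-20:20 (subtract 3h to convert from UTC+3).
Ugo in UTC: 07:00-10:05, 12:10-12:35, 13:35-17:50, 18:45-20:50 (add 5h to convert from UTC-5).
Farrukh in UTC: 07:30-12:30, 13:00-20:55.
Yosef in UTC: 07:45-11:45, 12:00-15:05, 15:30-19:35 (subtract 3h to convert from UTC+3).
Bianca in UTC: 07:25-14:15, 14:30-20:40 (add 5h to convert from UTC-5).
Yara in UTC: 07:00-11:20, 14:10-19:45, 20:45-21:00 (add 5h to convert from UTC-5).
Omar in UTC: 07:00-10:05, 11:25-12:10, 12:25-19:10.
Sofia ∩ Ugo: 07:00-10:05, 12:10-12:35, 13:35-15:05, 15:10-17:50, 18:45-20:20.
Sofia ∩ Ugo ∩ Farrukh: 07:30-10:05, 12:10-12:30, 13:35-15:05, 15:10-17:50, 18:45-20:20.
Sofia ∩ Ugo ∩ Farrukh ∩ Yosef: 07:45-10:05, 12:10-12:30, 13:35-15:05, 15:30-17:50, 18:45-19:35.
Sofia ∩ Ugo ∩ Farrukh ∩ Yosef ∩ Bianca: 07:45-10:05, 12:10-12:30, 13:35-14:15, 14:30-15:05, 15:30-17:50, 18:45-19:35.
Sofia ∩ Ugo ∩ Farrukh ∩ Yosef ∩ Bianca ∩ Yara: 07:45-10:05, 14:10-14:15, 14:30-15:05, 15:30-17:50, 18:45-19:35.
Sofia ∩ Ugo ∩ Farrukh ∩ Yosef ∩ Bianca ∩ Yara ∩ Omar: 07:45-10:05, 14:10-14:15, 14:30-15:05, 15:30-17:50, 18:45-19:10.
The first common window of at least 50 minutes is 07:45-10:05, so the earliest start is 07:45.

07:45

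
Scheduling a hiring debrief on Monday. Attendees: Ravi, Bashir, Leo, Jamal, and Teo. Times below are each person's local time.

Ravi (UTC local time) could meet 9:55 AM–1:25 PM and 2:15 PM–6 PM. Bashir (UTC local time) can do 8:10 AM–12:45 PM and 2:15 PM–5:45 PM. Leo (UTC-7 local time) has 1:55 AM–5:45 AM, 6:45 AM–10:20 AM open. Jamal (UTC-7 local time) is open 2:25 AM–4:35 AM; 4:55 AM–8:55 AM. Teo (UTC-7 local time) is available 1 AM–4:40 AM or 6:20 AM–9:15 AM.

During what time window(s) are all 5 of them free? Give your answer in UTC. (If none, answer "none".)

09:55-11:35, 14:15-15:55

Ravi in UTC: 09:55-13:25, 14:15-18:00.
Bashir in UTC: 08:10-12:45, 14:15-17:45.
Leo in UTC: 08:55-12:45, 13:45-17:20 (add 7h to convert from UTC-7).
Jamal in UTC: 09:25-11:35, 11:55-15:55 (add 7h to convert from UTC-7).
Teo in UTC: 08:00-11:40, 13:20-16:15 (add 7h to convert from UTC-7).
Ravi ∩ Bashir: 09:55-12:45, 14:15-17:45.
Ravi ∩ Bashir ∩ Leo: 09:55-12:45, 14:15-17:20.
Ravi ∩ Bashir ∩ Leo ∩ Jamal: 09:55-11:35, 11:55-12:45, 14:15-15:55.
Ravi ∩ Bashir ∩ Leo ∩ Jamal ∩ Teo: 09:55-11:35, 14:15-15:55.
So the common availability across everyone is 09:55-11:35, 14:15-15:55.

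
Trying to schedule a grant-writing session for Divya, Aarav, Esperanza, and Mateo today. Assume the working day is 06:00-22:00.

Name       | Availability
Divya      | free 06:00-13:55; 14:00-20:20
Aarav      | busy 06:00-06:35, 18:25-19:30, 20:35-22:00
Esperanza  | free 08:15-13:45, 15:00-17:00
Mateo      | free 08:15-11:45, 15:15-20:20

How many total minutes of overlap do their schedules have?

315

Divya free: 06:00-13:55, 14:00-20:20.
Aarav free: 06:35-18:25, 19:30-20:35 (invert busy blocks within the working day).
Esperanza free: 08:15-13:45, 15:00-17:00.
Mateo free: 08:15-11:45, 15:15-20:20.
Divya ∩ Aarav: 06:35-13:55, 14:00-18:25, 19:30-20:20.
Divya ∩ Aarav ∩ Esperanza: 08:15-13:45, 15:00-17:00.
Divya ∩ Aarav ∩ Esperanza ∩ Mateo: 08:15-11:45, 15:15-17:00.
Summing the common windows: 210 + 105 = 315 minutes.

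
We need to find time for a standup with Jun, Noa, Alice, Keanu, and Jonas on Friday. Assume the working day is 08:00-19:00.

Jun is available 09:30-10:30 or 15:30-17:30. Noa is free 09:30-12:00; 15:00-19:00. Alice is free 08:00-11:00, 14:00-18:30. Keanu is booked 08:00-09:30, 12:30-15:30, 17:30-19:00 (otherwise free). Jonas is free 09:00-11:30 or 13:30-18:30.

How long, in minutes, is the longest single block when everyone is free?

120

Jun free: 09:30-10:30, 15:30-17:30.
Noa free: 09:30-12:00, 15:00-19:00.
Alice free: 08:00-11:00, 14:00-18:30.
Keanu free: 09:30-12:30, 15:30-17:30 (invert busy blocks within the working day).
Jonas free: 09:00-11:30, 13:30-18:30.
Jun ∩ Noa: 09:30-10:30, 15:30-17:30.
Jun ∩ Noa ∩ Alice: 09:30-10:30, 15:30-17:30.
Jun ∩ Noa ∩ Alice ∩ Keanu: 09:30-10:30, 15:30-17:30.
Jun ∩ Noa ∩ Alice ∩ Keanu ∩ Jonas: 09:30-10:30, 15:30-17:30.
The longest is 15:30-17:30 at 120 minutes.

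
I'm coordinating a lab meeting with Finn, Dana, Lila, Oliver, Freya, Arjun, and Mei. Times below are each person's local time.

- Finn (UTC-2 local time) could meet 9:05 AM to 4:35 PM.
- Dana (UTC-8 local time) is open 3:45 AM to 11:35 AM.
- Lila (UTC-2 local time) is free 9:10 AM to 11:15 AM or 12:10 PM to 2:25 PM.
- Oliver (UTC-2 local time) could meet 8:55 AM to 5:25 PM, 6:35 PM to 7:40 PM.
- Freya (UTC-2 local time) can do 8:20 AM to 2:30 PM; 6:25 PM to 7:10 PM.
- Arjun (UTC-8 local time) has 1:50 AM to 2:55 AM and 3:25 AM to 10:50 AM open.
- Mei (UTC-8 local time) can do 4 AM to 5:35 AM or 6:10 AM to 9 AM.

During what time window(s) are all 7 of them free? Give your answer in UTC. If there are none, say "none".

12:00-13:15, 14:10-16:25

Finn in UTC: 11:05-18:35 (add 2h to convert from UTC-2).
Dana in UTC: 11:45-19:35 (add 8h to convert from UTC-8).
Lila in UTC: 11:10-13:15, 14:10-16:25 (add 2h to convert from UTC-2).
Oliver in UTC: 10:55-19:25, 20:35-21:40 (add 2h to convert from UTC-2).
Freya in UTC: 10:20-16:30, 20:25-21:10 (add 2h to convert from UTC-2).
Arjun in UTC: 09:50-10:55, 11:25-18:50 (add 8h to convert from UTC-8).
Mei in UTC: 12:00-13:35, 14:10-17:00 (add 8h to convert from UTC-8).
Finn ∩ Dana: 11:45-18:35.
Finn ∩ Dana ∩ Lila: 11:45-13:15, 14:10-16:25.
Finn ∩ Dana ∩ Lila ∩ Oliver: 11:45-13:15, 14:10-16:25.
Finn ∩ Dana ∩ Lila ∩ Oliver ∩ Freya: 11:45-13:15, 14:10-16:25.
Finn ∩ Dana ∩ Lila ∩ Oliver ∩ Freya ∩ Arjun: 11:45-13:15, 14:10-16:25.
Finn ∩ Dana ∩ Lila ∩ Oliver ∩ Freya ∩ Arjun ∩ Mei: 12:00-13:15, 14:10-16:25.
So the common availability across everyone is 12:00-13:15, 14:10-16:25.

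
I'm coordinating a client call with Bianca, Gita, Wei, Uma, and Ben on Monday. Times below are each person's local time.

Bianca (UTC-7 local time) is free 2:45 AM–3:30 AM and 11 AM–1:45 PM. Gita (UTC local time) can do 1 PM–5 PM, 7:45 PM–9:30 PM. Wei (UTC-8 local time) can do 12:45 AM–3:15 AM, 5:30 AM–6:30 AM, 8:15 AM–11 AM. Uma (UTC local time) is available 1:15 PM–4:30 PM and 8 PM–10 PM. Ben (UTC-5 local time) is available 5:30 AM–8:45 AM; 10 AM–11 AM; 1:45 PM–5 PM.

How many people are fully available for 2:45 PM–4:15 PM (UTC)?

Bianca in UTC: 09:45-10:30, 18:00-20:45 (add 7h to convert from UTC-7).
Gita in UTC: 13:00-17:00, 19:45-21:30.
Wei in UTC: 08:45-11:15, 13:30-14:30, 16:15-19:00 (add 8h to convert from UTC-8).
Uma in UTC: 13:15-16:30, 20:00-22:00.
Ben in UTC: 10:30-13:45, 15:00-16:00, 18:45-22:00 (add 5h to convert from UTC-5).
Gita and Uma can make the full 14:45-16:15 slot — that's 2.

2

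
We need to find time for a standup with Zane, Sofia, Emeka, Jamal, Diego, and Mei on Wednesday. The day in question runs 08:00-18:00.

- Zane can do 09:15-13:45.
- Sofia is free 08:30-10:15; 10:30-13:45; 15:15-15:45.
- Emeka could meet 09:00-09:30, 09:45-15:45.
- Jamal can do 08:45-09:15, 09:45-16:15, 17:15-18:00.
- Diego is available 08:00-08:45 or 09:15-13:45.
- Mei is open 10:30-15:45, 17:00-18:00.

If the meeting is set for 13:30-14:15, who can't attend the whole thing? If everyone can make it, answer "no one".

Diego, Sofia, Zane

Zane: not fully free for 13:30-14:15. Sofia: not fully free for 13:30-14:15. Emeka: free for 13:30-14:15. Jamal: free for 13:30-14:15. Diego: not fully free for 13:30-14:15. Mei: free for 13:30-14:15.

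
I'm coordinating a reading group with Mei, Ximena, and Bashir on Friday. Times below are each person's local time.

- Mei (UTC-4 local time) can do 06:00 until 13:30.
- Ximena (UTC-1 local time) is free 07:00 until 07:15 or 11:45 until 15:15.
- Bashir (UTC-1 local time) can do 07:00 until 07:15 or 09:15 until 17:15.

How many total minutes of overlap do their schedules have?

Mei in UTC: 10:00-17:30 (add 4h to convert from UTC-4).
Ximena in UTC: 08:00-08:15, 12:45-16:15 (add 1h to convert from UTC-1).
Bashir in UTC: 08:00-08:15, 10:15-18:15 (add 1h to convert from UTC-1).
Mei ∩ Ximena: 12:45-16:15.
Mei ∩ Ximena ∩ Bashir: 12:45-16:15.
That's a single block of 210 minutes.

210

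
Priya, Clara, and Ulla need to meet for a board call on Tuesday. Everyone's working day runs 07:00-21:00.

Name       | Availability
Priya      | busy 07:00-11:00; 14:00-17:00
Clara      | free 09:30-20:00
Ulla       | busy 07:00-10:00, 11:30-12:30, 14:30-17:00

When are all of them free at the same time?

11:00-11:30, 12:30-14:00, 17:00-20:00

Priya free: 11:00-14:00, 17:00-21:00 (invert busy blocks within the working day).
Clara free: 09:30-20:00.
Ulla free: 10:00-11:30, 12:30-14:30, 17:00-21:00 (invert busy blocks within the working day).
Priya ∩ Clara: 11:00-14:00, 17:00-20:00.
Priya ∩ Clara ∩ Ulla: 11:00-11:30, 12:30-14:00, 17:00-20:00.
So the common availability across everyone is 11:00-11:30, 12:30-14:00, 17:00-20:00.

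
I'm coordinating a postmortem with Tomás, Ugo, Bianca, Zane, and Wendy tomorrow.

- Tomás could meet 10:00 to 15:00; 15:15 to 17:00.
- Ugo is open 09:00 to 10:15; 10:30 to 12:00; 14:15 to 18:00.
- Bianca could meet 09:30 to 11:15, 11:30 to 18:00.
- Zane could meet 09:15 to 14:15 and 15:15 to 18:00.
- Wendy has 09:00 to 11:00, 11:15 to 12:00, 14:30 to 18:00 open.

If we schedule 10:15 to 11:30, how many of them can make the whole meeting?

Tomás and Zane can make the full 10:15-11:30 slot — that's 2.

2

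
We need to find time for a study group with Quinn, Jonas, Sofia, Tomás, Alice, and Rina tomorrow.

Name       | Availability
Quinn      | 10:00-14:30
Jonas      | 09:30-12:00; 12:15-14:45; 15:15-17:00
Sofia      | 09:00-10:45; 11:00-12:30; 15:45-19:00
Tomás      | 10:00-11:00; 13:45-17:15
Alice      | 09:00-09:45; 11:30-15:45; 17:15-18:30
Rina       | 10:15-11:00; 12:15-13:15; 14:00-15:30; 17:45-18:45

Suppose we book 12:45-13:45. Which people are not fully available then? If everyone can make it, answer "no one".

Quinn: free for 12:45-13:45. Jonas: free for 12:45-13:45. Sofia: not fully free for 12:45-13:45. Tomás: not fully free for 12:45-13:45. Alice: free for 12:45-13:45. Rina: not fully free for 12:45-13:45.

Rina, Sofia, Tomás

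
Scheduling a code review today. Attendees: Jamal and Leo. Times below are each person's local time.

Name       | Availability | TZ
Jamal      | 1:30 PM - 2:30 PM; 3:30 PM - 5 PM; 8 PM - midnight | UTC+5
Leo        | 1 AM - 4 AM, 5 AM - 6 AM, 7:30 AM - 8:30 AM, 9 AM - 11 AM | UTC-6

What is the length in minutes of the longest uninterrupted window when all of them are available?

120

Jamal in UTC: 08:30-09:30, 10:30-12:00, 15:00-19:00 (subtract 5h to convert from UTC+5).
Leo in UTC: 07:00-10:00, 11:00-12:00, 13:30-14:30, 15:00-17:00 (add 6h to convert from UTC-6).
Jamal ∩ Leo: 08:30-09:30, 11:00-12:00, 15:00-17:00.
The longest is 15:00-17:00 at 120 minutes.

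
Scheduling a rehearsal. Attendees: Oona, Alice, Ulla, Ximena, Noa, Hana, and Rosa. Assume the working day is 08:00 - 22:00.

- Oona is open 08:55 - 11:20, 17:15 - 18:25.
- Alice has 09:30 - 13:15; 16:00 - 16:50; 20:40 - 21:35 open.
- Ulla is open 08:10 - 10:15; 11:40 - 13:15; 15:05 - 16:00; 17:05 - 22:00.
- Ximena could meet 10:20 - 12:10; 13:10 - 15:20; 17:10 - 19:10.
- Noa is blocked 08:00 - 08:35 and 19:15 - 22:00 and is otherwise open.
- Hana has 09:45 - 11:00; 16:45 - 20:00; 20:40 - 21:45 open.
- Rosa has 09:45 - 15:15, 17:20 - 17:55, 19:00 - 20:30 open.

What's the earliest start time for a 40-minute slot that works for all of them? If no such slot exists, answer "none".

Oona free: 08:55-11:20, 17:15-18:25.
Alice free: 09:30-13:15, 16:00-16:50, 20:40-21:35.
Ulla free: 08:10-10:15, 11:40-13:15, 15:05-16:00, 17:05-22:00.
Ximena free: 10:20-12:10, 13:10-15:20, 17:10-19:10.
Noa free: 08:35-19:15 (invert busy blocks within the working day).
Hana free: 09:45-11:00, 16:45-20:00, 20:40-21:45.
Rosa free: 09:45-15:15, 17:20-17:55, 19:00-20:30.
Oona ∩ Alice: 09:30-11:20.
Oona ∩ Alice ∩ Ulla: 09:30-10:15.
Oona ∩ Alice ∩ Ulla ∩ Ximena: ∅.
Oona ∩ Alice ∩ Ulla ∩ Ximena ∩ Noa: ∅.
Oona ∩ Alice ∩ Ulla ∩ Ximena ∩ Noa ∩ Hana: ∅.
Oona ∩ Alice ∩ Ulla ∩ Ximena ∩ Noa ∩ Hana ∩ Rosa: ∅.
There is no time when everyone is free.
No common window is at least 40 minutes long.

none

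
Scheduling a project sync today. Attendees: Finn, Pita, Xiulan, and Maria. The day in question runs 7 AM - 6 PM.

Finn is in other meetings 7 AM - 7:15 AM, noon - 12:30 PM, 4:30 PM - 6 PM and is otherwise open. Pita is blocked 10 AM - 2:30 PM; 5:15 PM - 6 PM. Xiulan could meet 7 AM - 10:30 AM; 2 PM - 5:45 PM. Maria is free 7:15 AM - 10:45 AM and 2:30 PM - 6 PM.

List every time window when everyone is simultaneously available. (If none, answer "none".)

07:15-10:00, 14:30-16:30

Finn free: 07:15-12:00, 12:30-16:30 (invert busy blocks within the working day).
Pita free: 07:00-10:00, 14:30-17:15 (invert busy blocks within the working day).
Xiulan free: 07:00-10:30, 14:00-17:45.
Maria free: 07:15-10:45, 14:30-18:00.
Finn ∩ Pita: 07:15-10:00, 14:30-16:30.
Finn ∩ Pita ∩ Xiulan: 07:15-10:00, 14:30-16:30.
Finn ∩ Pita ∩ Xiulan ∩ Maria: 07:15-10:00, 14:30-16:30.
So the common availability across everyone is 07:15-10:00, 14:30-16:30.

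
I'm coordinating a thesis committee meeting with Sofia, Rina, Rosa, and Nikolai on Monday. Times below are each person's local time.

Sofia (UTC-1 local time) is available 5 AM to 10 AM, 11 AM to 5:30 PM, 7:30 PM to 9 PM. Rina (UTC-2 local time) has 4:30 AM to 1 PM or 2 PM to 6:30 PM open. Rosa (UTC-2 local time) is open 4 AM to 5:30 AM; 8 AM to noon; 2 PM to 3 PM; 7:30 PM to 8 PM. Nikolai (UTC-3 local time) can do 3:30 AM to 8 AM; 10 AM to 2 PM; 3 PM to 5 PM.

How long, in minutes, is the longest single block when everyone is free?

Sofia in UTC: 06:00-11:00, 12:00-18:30, 20:30-22:00 (add 1h to convert from UTC-1).
Rina in UTC: 06:30-15:00, 16:00-20:30 (add 2h to convert from UTC-2).
Rosa in UTC: 06:00-07:30, 10:00-14:00, 16:00-17:00, 21:30-22:00 (add 2h to convert from UTC-2).
Nikolai in UTC: 06:30-11:00, 13:00-17:00, 18:00-20:00 (add 3h to convert from UTC-3).
Sofia ∩ Rina: 06:30-11:00, 12:00-15:00, 16:00-18:30.
Sofia ∩ Rina ∩ Rosa: 06:30-07:30, 10:00-11:00, 12:00-14:00, 16:00-17:00.
Sofia ∩ Rina ∩ Rosa ∩ Nikolai: 06:30-07:30, 10:00-11:00, 13:00-14:00, 16:00-17:00.
The longest is 06:30-07:30 at 60 minutes.

60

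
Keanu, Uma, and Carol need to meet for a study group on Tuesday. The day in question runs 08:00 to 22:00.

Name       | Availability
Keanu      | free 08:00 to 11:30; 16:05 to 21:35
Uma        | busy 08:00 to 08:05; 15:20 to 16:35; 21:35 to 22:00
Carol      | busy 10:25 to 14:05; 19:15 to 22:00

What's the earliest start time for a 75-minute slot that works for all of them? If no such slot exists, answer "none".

Keanu free: 08:00-11:30, 16:05-21:35.
Uma free: 08:05-15:20, 16:35-21:35 (invert busy blocks within the working day).
Carol free: 08:00-10:25, 14:05-19:15 (invert busy blocks within the working day).
Keanu ∩ Uma: 08:05-11:30, 16:35-21:35.
Keanu ∩ Uma ∩ Carol: 08:05-10:25, 16:35-19:15.
Those are the intersection windows.
The first common window of at least 75 minutes is 08:05-10:25, so the earliest start is 08:05.

08:05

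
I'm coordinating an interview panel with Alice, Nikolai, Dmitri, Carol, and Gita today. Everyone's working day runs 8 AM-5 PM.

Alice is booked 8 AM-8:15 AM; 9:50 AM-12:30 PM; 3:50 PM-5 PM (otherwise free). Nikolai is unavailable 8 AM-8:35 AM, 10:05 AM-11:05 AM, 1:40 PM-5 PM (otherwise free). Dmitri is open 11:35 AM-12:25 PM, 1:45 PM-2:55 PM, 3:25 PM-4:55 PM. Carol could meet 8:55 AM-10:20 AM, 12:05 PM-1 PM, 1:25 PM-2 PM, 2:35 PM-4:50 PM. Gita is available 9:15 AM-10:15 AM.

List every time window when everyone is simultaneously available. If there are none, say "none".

none

Alice free: 08:15-09:50, 12:30-15:50 (invert busy blocks within the working day).
Nikolai free: 08:35-10:05, 11:05-13:40 (invert busy blocks within the working day).
Dmitri free: 11:35-12:25, 13:45-14:55, 15:25-16:55.
Carol free: 08:55-10:20, 12:05-13:00, 13:25-14:00, 14:35-16:50.
Gita free: 09:15-10:15.
Alice ∩ Nikolai: 08:35-09:50, 12:30-13:40.
Alice ∩ Nikolai ∩ Dmitri: ∅.
Alice ∩ Nikolai ∩ Dmitri ∩ Carol: ∅.
Alice ∩ Nikolai ∩ Dmitri ∩ Carol ∩ Gita: ∅.
There is no time when everyone is free.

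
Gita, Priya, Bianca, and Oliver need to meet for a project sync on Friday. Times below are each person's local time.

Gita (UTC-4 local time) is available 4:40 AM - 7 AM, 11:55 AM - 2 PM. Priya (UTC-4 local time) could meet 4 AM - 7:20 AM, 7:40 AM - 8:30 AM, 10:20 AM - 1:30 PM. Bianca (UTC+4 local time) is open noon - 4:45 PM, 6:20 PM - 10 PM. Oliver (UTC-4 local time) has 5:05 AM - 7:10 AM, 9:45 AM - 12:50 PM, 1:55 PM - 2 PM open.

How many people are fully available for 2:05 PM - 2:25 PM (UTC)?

1

Gita in UTC: 08:40-11:00, 15:55-18:00 (add 4h to convert from UTC-4).
Priya in UTC: 08:00-11:20, 11:40-12:30, 14:20-17:30 (add 4h to convert from UTC-4).
Bianca in UTC: 08:00-12:45, 14:20-18:00 (subtract 4h to convert from UTC+4).
Oliver in UTC: 09:05-11:10, 13:45-16:50, 17:55-18:00 (add 4h to convert from UTC-4).
Oliver can make the full 14:05-14:25 slot — that's 1.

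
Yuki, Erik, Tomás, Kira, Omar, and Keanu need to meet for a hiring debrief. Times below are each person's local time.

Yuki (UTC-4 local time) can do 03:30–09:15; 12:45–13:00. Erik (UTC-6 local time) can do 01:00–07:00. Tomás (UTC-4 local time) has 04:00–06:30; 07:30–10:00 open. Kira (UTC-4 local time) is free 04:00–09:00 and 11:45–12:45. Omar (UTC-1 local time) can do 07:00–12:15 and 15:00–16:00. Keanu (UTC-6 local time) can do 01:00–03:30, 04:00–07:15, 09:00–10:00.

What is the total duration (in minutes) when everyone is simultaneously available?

210

Yuki in UTC: 07:30-13:15, 16:45-17:00 (add 4h to convert from UTC-4).
Erik in UTC: 07:00-13:00 (add 6h to convert from UTC-6).
Tomás in UTC: 08:00-10:30, 11:30-14:00 (add 4h to convert from UTC-4).
Kira in UTC: 08:00-13:00, 15:45-16:45 (add 4h to convert from UTC-4).
Omar in UTC: 08:00-13:15, 16:00-17:00 (add 1h to convert from UTC-1).
Keanu in UTC: 07:00-09:30, 10:00-13:15, 15:00-16:00 (add 6h to convert from UTC-6).
Yuki ∩ Erik: 07:30-13:00.
Yuki ∩ Erik ∩ Tomás: 08:00-10:30, 11:30-13:00.
Yuki ∩ Erik ∩ Tomás ∩ Kira: 08:00-10:30, 11:30-13:00.
Yuki ∩ Erik ∩ Tomás ∩ Kira ∩ Omar: 08:00-10:30, 11:30-13:00.
Yuki ∩ Erik ∩ Tomás ∩ Kira ∩ Omar ∩ Keanu: 08:00-09:30, 10:00-10:30, 11:30-13:00.
Summing the common windows: 90 + 30 + 90 = 210 minutes.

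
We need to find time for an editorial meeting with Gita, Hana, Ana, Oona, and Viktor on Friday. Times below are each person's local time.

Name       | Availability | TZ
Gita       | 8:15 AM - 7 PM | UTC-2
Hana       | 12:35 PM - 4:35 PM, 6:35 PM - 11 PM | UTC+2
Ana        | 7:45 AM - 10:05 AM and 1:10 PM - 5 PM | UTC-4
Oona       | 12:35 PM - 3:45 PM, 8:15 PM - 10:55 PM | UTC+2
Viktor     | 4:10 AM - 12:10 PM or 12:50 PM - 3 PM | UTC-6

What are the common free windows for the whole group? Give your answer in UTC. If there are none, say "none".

Gita in UTC: 10:15-21:00 (add 2h to convert from UTC-2).
Hana in UTC: 10:35-14:35, 16:35-21:00 (subtract 2h to convert from UTC+2).
Ana in UTC: 11:45-14:05, 17:10-21:00 (add 4h to convert from UTC-4).
Oona in UTC: 10:35-13:45, 18:15-20:55 (subtract 2h to convert from UTC+2).
Viktor in UTC: 10:10-18:10, 18:50-21:00 (add 6h to convert from UTC-6).
Gita ∩ Hana: 10:35-14:35, 16:35-21:00.
Gita ∩ Hana ∩ Ana: 11:45-14:05, 17:10-21:00.
Gita ∩ Hana ∩ Ana ∩ Oona: 11:45-13:45, 18:15-20:55.
Gita ∩ Hana ∩ Ana ∩ Oona ∩ Viktor: 11:45-13:45, 18:50-20:55.

11:45-13:45, 18:50-20:55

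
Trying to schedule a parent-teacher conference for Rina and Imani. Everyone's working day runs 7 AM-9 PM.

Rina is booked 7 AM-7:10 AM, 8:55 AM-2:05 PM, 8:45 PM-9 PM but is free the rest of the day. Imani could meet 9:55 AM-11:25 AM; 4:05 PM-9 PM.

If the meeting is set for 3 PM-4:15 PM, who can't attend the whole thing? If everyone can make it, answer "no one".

Rina free: 07:10-08:55, 14:05-20:45 (invert busy blocks within the working day).
Imani free: 09:55-11:25, 16:05-21:00.
Rina: free for 15:00-16:15. Imani: not fully free for 15:00-16:15.

Imani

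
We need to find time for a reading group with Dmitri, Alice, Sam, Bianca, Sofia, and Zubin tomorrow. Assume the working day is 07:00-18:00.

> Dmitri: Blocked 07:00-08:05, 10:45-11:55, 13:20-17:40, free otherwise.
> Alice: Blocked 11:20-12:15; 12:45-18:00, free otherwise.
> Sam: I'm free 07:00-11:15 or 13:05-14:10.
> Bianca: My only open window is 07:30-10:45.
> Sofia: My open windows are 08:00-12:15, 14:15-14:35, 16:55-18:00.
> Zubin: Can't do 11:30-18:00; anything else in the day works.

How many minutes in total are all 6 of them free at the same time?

Dmitri free: 08:05-10:45, 11:55-13:20, 17:40-18:00 (invert busy blocks within the working day).
Alice free: 07:00-11:20, 12:15-12:45 (invert busy blocks within the working day).
Sam free: 07:00-11:15, 13:05-14:10.
Bianca free: 07:30-10:45.
Sofia free: 08:00-12:15, 14:15-14:35, 16:55-18:00.
Zubin free: 07:00-11:30 (invert busy blocks within the working day).
Dmitri ∩ Alice: 08:05-10:45, 12:15-12:45.
Dmitri ∩ Alice ∩ Sam: 08:05-10:45.
Dmitri ∩ Alice ∩ Sam ∩ Bianca: 08:05-10:45.
Dmitri ∩ Alice ∩ Sam ∩ Bianca ∩ Sofia: 08:05-10:45.
Dmitri ∩ Alice ∩ Sam ∩ Bianca ∩ Sofia ∩ Zubin: 08:05-10:45.
So the common availability across everyone is 08:05-10:45.
That's a single block of 160 minutes.

160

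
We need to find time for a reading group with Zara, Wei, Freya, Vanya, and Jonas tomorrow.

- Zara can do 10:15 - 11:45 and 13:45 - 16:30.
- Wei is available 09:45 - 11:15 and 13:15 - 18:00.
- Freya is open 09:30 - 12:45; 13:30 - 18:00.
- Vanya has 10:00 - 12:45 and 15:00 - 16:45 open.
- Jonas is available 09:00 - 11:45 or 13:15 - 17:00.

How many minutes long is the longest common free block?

Zara ∩ Wei: 10:15-11:15, 13:45-16:30.
Zara ∩ Wei ∩ Freya: 10:15-11:15, 13:45-16:30.
Zara ∩ Wei ∩ Freya ∩ Vanya: 10:15-11:15, 15:00-16:30.
Zara ∩ Wei ∩ Freya ∩ Vanya ∩ Jonas: 10:15-11:15, 15:00-16:30.
Those are the intersection windows.
The longest is 15:00-16:30 at 90 minutes.

90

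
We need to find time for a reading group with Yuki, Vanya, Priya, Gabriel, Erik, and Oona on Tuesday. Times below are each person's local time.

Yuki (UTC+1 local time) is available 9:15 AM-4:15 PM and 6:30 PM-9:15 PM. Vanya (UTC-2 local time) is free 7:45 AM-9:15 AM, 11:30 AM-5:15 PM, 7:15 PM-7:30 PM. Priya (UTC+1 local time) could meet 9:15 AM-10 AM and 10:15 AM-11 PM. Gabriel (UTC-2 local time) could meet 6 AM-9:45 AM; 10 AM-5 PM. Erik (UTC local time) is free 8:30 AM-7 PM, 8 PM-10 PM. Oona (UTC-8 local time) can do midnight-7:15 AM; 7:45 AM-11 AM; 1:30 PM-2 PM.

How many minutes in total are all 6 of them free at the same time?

Yuki in UTC: 08:15-15:15, 17:30-20:15 (subtract 1h to convert from UTC+1).
Vanya in UTC: 09:45-11:15, 13:30-19:15, 21:15-21:30 (add 2h to convert from UTC-2).
Priya in UTC: 08:15-09:00, 09:15-22:00 (subtract 1h to convert from UTC+1).
Gabriel in UTC: 08:00-11:45, 12:00-19:00 (add 2h to convert from UTC-2).
Erik in UTC: 08:30-19:00, 20:00-22:00.
Oona in UTC: 08:00-15:15, 15:45-19:00, 21:30-22:00 (add 8h to convert from UTC-8).
Yuki ∩ Vanya: 09:45-11:15, 13:30-15:15, 17:30-19:15.
Yuki ∩ Vanya ∩ Priya: 09:45-11:15, 13:30-15:15, 17:30-19:15.
Yuki ∩ Vanya ∩ Priya ∩ Gabriel: 09:45-11:15, 13:30-15:15, 17:30-19:00.
Yuki ∩ Vanya ∩ Priya ∩ Gabriel ∩ Erik: 09:45-11:15, 13:30-15:15, 17:30-19:00.
Yuki ∩ Vanya ∩ Priya ∩ Gabriel ∩ Erik ∩ Oona: 09:45-11:15, 13:30-15:15, 17:30-19:00.
So the common availability across everyone is 09:45-11:15, 13:30-15:15, 17:30-19:00.
Summing the common windows: 90 + 105 + 90 = 285 minutes.

285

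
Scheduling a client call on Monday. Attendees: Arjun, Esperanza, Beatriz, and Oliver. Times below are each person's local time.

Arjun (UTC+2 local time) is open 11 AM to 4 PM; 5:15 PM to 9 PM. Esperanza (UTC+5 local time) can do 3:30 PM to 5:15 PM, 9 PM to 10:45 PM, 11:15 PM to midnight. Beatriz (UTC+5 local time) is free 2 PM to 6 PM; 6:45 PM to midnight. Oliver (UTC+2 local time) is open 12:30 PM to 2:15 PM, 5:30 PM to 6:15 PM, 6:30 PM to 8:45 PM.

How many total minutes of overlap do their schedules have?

Arjun in UTC: 09:00-14:00, 15:15-19:00 (subtract 2h to convert from UTC+2).
Esperanza in UTC: 10:30-12:15, 16:00-17:45, 18:15-19:00 (subtract 5h to convert from UTC+5).
Beatriz in UTC: 09:00-13:00, 13:45-19:00 (subtract 5h to convert from UTC+5).
Oliver in UTC: 10:30-12:15, 15:30-16:15, 16:30-18:45 (subtract 2h to convert from UTC+2).
Arjun ∩ Esperanza: 10:30-12:15, 16:00-17:45, 18:15-19:00.
Arjun ∩ Esperanza ∩ Beatriz: 10:30-12:15, 16:00-17:45, 18:15-19:00.
Arjun ∩ Esperanza ∩ Beatriz ∩ Oliver: 10:30-12:15, 16:00-16:15, 16:30-17:45, 18:15-18:45.
Summing the common windows: 105 + 15 + 75 + 30 = 225 minutes.

225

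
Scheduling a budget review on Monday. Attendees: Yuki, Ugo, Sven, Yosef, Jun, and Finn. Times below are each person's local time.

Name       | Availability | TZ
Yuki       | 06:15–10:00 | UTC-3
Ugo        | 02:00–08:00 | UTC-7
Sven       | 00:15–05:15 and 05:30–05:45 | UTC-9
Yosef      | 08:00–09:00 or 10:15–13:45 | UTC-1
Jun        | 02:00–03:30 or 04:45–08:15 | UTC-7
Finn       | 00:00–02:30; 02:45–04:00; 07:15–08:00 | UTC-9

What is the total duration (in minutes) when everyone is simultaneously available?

120

Yuki in UTC: 09:15-13:00 (add 3h to convert from UTC-3).
Ugo in UTC: 09:00-15:00 (add 7h to convert from UTC-7).
Sven in UTC: 09:15-14:15, 14:30-14:45 (add 9h to convert from UTC-9).
Yosef in UTC: 09:00-10:00, 11:15-14:45 (add 1h to convert from UTC-1).
Jun in UTC: 09:00-10:30, 11:45-15:15 (add 7h to convert from UTC-7).
Finn in UTC: 09:00-11:30, 11:45-13:00, 16:15-17:00 (add 9h to convert from UTC-9).
Yuki ∩ Ugo: 09:15-13:00.
Yuki ∩ Ugo ∩ Sven: 09:15-13:00.
Yuki ∩ Ugo ∩ Sven ∩ Yosef: 09:15-10:00, 11:15-13:00.
Yuki ∩ Ugo ∩ Sven ∩ Yosef ∩ Jun: 09:15-10:00, 11:45-13:00.
Yuki ∩ Ugo ∩ Sven ∩ Yosef ∩ Jun ∩ Finn: 09:15-10:00, 11:45-13:00.
Summing the common windows: 45 + 75 = 120 minutes.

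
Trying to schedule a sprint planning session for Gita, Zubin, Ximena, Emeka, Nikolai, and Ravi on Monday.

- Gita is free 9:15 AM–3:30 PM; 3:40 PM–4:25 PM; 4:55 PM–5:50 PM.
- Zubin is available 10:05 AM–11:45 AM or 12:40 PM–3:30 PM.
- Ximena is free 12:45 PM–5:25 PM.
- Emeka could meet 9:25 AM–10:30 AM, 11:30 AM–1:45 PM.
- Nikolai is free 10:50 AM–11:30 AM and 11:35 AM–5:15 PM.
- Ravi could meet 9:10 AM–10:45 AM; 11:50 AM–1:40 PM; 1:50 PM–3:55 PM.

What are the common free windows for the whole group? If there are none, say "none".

12:45-13:40

Gita ∩ Zubin: 10:05-11:45, 12:40-15:30.
Gita ∩ Zubin ∩ Ximena: 12:45-15:30.
Gita ∩ Zubin ∩ Ximena ∩ Emeka: 12:45-13:45.
Gita ∩ Zubin ∩ Ximena ∩ Emeka ∩ Nikolai: 12:45-13:45.
Gita ∩ Zubin ∩ Ximena ∩ Emeka ∩ Nikolai ∩ Ravi: 12:45-13:40.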